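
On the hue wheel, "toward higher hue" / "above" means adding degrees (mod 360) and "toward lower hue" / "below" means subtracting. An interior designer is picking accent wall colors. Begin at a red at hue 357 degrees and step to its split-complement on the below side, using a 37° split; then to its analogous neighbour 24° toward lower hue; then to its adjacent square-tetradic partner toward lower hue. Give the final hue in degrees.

26°

split-comp 37° ↓ +143°: 357 + 143 = 500 → 500 − 360 = 140°
analog 24° ↓ −24°: 140 − 24 = 116°
square ↓ −90°: 116 − 90 = 26°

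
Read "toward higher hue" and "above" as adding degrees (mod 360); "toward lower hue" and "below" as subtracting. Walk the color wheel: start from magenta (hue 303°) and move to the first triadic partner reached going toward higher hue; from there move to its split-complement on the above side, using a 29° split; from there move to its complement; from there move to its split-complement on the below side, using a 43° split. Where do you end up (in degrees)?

229°

+120° (triadic ↑): 303 + 120 = 423 → 423 − 360 = 63°
+209° (split-comp 29° ↑): 63 + 209 = 272°
+180° (complement): 272 + 180 = 452 → 452 − 360 = 92°
+137° (split-comp 43° ↓): 92 + 137 = 229°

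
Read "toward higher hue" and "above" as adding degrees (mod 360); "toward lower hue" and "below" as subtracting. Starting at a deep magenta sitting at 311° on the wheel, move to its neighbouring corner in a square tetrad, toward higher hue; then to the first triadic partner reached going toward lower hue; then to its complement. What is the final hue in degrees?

101°

311 + 90 = 401 → 401 − 360 = 41°   (square ↑)
41 − 120 = -79 → -79 + 360 = 281°   (triadic ↓)
281 + 180 = 461 → 461 − 360 = 101°   (complement)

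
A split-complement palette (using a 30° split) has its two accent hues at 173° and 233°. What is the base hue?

23°

The accents sit 30° either side of the complement, so the complement is their short-arc midpoint on the wheel.
Short-arc midpoint of 173° and 233°: 203°.
Base is 180° from the complement: 203 − 180 = 23°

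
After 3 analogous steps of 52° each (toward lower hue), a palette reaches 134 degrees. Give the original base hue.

3 steps of 52° (toward lower hue) give a net shift of −156°.
Start = end − shift: 134 + 156 = 290°

290°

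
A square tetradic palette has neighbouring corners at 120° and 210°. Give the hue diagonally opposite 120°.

A square tetradic scheme places four hues 90° apart; opposite corners are 180° apart.
120 + 180 = 300°

300°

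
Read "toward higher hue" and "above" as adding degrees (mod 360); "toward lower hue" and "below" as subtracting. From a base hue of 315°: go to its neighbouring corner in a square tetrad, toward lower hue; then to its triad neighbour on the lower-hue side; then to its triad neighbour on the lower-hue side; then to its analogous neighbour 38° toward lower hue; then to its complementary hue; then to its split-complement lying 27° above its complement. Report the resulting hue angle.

334°

square ↓ −90°: 315 − 90 = 225°
triadic ↓ −120°: 225 − 120 = 105°
triadic ↓ −120°: 105 − 120 = -15 → -15 + 360 = 345°
analog 38° ↓ −38°: 345 − 38 = 307°
complement +180°: 307 + 180 = 487 → 487 − 360 = 127°
split-comp 27° ↑ +207°: 127 + 207 = 334°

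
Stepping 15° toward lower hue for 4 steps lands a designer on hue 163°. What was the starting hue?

223°

4 steps of 15° (toward lower hue) give a net shift of −60°.
Start = end − shift: 163 + 60 = 223°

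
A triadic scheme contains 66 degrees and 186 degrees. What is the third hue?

A triad spaces three hues 120° apart.
The full set is {66°, 186°, 306°}.

306°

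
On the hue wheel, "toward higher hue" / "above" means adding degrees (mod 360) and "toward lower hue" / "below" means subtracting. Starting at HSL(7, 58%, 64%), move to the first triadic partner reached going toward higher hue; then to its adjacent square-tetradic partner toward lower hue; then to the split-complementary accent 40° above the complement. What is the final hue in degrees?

257°

7 + 120 = 127°   (triadic ↑)
127 − 90 = 37°   (square ↓)
37 + 220 = 257°   (split-comp 40° ↑)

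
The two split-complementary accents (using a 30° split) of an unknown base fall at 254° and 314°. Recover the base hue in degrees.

104°

The accents sit 30° either side of the complement, so the complement is their short-arc midpoint on the wheel.
Short-arc midpoint of 254° and 314°: 284°.
Base is 180° from the complement: 284 − 180 = 104°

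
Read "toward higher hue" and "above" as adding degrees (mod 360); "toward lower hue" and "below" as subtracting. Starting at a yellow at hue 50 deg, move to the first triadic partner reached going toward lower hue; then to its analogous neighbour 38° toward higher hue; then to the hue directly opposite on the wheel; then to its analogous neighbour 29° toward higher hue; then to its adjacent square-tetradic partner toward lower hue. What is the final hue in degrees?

87°

−120° (triadic ↓): 50 − 120 = -70 → -70 + 360 = 290°
+38° (analog 38° ↑): 290 + 38 = 328°
+180° (complement): 328 + 180 = 508 → 508 − 360 = 148°
+29° (analog 29° ↑): 148 + 29 = 177°
−90° (square ↓): 177 − 90 = 87°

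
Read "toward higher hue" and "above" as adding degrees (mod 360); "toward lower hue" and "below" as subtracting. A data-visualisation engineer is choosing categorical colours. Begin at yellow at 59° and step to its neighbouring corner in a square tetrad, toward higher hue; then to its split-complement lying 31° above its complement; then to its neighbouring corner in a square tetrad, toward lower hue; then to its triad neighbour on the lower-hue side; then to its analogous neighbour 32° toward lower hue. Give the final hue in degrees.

square ↑ +90°: 59 + 90 = 149°
split-comp 31° ↑ +211°: 149 + 211 = 360 → 360 − 360 = 0°
square ↓ −90°: 0 − 90 = -90 → -90 + 360 = 270°
triadic ↓ −120°: 270 − 120 = 150°
analog 32° ↓ −32°: 150 − 32 = 118°

118°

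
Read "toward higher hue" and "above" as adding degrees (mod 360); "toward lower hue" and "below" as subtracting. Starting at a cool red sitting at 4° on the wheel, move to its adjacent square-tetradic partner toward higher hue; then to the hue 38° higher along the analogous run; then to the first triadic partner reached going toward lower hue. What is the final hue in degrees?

+90° (square ↑): 4 + 90 = 94°
+38° (analog 38° ↑): 94 + 38 = 132°
−120° (triadic ↓): 132 − 120 = 12°

12°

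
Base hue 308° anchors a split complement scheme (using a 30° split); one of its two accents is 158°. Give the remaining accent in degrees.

Split-complementary hues sit 30° either side of the complement.
Complement of the base 308°: 308 + 180 = 488 → 488 − 360 = 128°
The given accent 158° is 30° one side of 128°; the other accent sits 30° the other side: 128 − 30 = 98°

98°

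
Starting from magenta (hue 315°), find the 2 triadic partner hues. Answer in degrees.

A triad places three hues 120° apart.
315 + 120 = 435 → 435 − 360 = 75°
315 + 240 = 555 → 555 − 360 = 195°

75° and 195°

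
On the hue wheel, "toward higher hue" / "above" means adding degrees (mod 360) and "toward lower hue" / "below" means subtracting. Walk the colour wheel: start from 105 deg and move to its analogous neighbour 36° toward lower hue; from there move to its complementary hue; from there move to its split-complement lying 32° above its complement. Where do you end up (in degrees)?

analog 36° ↓ −36°: 105 − 36 = 69°
complement +180°: 69 + 180 = 249°
split-comp 32° ↑ +212°: 249 + 212 = 461 → 461 − 360 = 101°

101°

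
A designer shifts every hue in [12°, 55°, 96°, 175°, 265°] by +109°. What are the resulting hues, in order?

12 + 109 = 121°
55 + 109 = 164°
96 + 109 = 205°
175 + 109 = 284°
265 + 109 = 374 → 374 − 360 = 14°

121°, 164°, 205°, 284°, 14°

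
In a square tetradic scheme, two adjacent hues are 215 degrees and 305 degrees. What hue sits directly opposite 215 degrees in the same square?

35°

A square tetradic scheme places four hues 90° apart; opposite corners are 180° apart.
215 + 180 = 395 → 395 − 360 = 35°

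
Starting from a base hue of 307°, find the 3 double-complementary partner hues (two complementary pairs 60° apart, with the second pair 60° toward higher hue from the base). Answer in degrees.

A rectangular tetradic uses two complementary pairs 60° apart: offsets 0°, 60°, 180°, 240°.
307 + 60 = 367 → 367 − 360 = 7°
307 + 180 = 487 → 487 − 360 = 127°
307 + 240 = 547 → 547 − 360 = 187°

7°, 127°, and 187°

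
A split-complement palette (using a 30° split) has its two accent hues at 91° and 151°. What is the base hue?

The accents sit 30° either side of the complement, so the complement is their short-arc midpoint on the wheel.
Short-arc midpoint of 91° and 151°: 121°.
Base is 180° from the complement: 121 − 180 = -59 → -59 + 360 = 301°

301°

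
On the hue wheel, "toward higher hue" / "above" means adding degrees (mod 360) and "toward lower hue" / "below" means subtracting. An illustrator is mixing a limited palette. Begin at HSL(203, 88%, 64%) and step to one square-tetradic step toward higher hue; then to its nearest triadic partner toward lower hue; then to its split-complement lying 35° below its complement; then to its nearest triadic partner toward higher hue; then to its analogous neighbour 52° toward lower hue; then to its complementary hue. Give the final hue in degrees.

206°

+90° (square ↑): 203 + 90 = 293°
−120° (triadic ↓): 293 − 120 = 173°
+145° (split-comp 35° ↓): 173 + 145 = 318°
+120° (triadic ↑): 318 + 120 = 438 → 438 − 360 = 78°
−52° (analog 52° ↓): 78 − 52 = 26°
+180° (complement): 26 + 180 = 206°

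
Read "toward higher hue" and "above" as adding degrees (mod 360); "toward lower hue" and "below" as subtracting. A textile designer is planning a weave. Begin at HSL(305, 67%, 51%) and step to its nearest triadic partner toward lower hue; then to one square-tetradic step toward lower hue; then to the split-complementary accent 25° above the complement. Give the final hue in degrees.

300°

triadic ↓ −120°: 305 − 120 = 185°
square ↓ −90°: 185 − 90 = 95°
split-comp 25° ↑ +205°: 95 + 205 = 300°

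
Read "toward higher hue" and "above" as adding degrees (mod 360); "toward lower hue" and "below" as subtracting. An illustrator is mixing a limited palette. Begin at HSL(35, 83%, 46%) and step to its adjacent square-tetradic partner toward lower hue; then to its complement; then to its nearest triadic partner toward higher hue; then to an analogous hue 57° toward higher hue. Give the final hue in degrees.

302°

−90° (square ↓): 35 − 90 = -55 → -55 + 360 = 305°
+180° (complement): 305 + 180 = 485 → 485 − 360 = 125°
+120° (triadic ↑): 125 + 120 = 245°
+57° (analog 57° ↑): 245 + 57 = 302°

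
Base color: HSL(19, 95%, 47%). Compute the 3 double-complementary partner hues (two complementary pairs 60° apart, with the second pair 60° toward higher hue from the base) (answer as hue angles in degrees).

79°, 199°, and 259°

A rectangular tetradic uses two complementary pairs 60° apart: offsets 0°, 60°, 180°, 240°.
19 + 60 = 79°
19 + 180 = 199°
19 + 240 = 259°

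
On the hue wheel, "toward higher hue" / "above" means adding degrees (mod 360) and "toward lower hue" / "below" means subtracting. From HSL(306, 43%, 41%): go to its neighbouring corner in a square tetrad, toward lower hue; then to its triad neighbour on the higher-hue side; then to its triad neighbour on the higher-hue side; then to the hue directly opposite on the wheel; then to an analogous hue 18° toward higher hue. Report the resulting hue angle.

306 − 90 = 216°   (square ↓)
216 + 120 = 336°   (triadic ↑)
336 + 120 = 456 → 456 − 360 = 96°   (triadic ↑)
96 + 180 = 276°   (complement)
276 + 18 = 294°   (analog 18° ↑)

294°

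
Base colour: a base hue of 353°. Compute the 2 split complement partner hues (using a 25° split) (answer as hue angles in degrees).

148° and 198°

Split-complementary hues sit 25° either side of the complement.
Complement of 353°: 353 + 180 = 533 → 533 − 360 = 173°
173 − 25 = 148°
173 + 25 = 198°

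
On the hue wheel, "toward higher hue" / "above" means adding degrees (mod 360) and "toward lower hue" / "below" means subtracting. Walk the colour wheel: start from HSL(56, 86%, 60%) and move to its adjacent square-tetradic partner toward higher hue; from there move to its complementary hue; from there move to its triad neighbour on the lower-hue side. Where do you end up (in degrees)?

56 + 90 = 146°   (square ↑)
146 + 180 = 326°   (complement)
326 − 120 = 206°   (triadic ↓)

206°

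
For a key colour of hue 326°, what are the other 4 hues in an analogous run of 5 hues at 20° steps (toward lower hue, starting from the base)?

Analogous hues sit every 20° along the wheel.
326 − 20 = 306°
326 − 40 = 286°
326 − 60 = 266°
326 − 80 = 246°

306°, 286°, 266° and 246°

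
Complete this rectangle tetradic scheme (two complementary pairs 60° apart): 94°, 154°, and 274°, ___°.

334°

A rectangular tetradic uses two complementary pairs 60° apart: offsets 0°, 60°, 180°, 240°.
Among {94°, 154°, 274°}, 94° and 274° are a 180° pair.
The remaining hue 154° needs its own complement: 154 + 180 = 334°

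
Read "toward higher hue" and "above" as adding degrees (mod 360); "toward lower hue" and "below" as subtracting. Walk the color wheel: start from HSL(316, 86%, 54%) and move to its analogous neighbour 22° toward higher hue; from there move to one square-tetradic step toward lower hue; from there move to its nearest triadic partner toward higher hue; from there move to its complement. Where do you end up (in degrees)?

analog 22° ↑ +22°: 316 + 22 = 338°
square ↓ −90°: 338 − 90 = 248°
triadic ↑ +120°: 248 + 120 = 368 → 368 − 360 = 8°
complement +180°: 8 + 180 = 188°

188°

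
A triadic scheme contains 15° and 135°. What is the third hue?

A triad spaces three hues 120° apart.
The full set is {15°, 135°, 255°}.

255°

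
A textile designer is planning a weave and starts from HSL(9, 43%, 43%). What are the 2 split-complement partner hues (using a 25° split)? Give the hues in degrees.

164° and 214°

Complement of 9 deg: 9 + 180 = 189°
189 − 25 = 164°
189 + 25 = 214°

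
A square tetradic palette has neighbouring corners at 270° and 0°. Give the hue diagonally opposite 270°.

90°

A square tetradic scheme places four hues 90° apart; opposite corners are 180° apart.
270 + 180 = 450 → 450 − 360 = 90°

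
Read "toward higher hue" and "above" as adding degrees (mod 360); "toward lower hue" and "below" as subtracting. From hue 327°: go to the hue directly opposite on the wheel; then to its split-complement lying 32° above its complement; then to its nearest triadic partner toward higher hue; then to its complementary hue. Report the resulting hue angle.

complement +180°: 327 + 180 = 507 → 507 − 360 = 147°
split-comp 32° ↑ +212°: 147 + 212 = 359°
triadic ↑ +120°: 359 + 120 = 479 → 479 − 360 = 119°
complement +180°: 119 + 180 = 299°

299°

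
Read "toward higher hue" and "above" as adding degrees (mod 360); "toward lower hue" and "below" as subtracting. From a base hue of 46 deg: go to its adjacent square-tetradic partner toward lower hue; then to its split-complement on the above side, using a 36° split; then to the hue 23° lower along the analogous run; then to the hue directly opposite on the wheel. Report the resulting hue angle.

square ↓ −90°: 46 − 90 = -44 → -44 + 360 = 316°
split-comp 36° ↑ +216°: 316 + 216 = 532 → 532 − 360 = 172°
analog 23° ↓ −23°: 172 − 23 = 149°
complement +180°: 149 + 180 = 329°

329°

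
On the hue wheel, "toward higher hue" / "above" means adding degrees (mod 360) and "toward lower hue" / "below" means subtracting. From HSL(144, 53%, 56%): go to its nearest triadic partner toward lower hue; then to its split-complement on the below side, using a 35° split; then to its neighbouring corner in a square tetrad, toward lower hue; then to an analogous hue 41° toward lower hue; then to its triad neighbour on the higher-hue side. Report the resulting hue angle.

158°

−120° (triadic ↓): 144 − 120 = 24°
+145° (split-comp 35° ↓): 24 + 145 = 169°
−90° (square ↓): 169 − 90 = 79°
−41° (analog 41° ↓): 79 − 41 = 38°
+120° (triadic ↑): 38 + 120 = 158°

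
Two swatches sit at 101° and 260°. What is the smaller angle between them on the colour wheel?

|101 − 260| = 159.
159 ≤ 180, so the shorter arc is 159°.

159°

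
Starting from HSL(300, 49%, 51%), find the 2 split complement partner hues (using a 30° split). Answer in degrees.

90° and 150°

Split-complementary hues sit 30° either side of the complement.
Complement of 300°: 300 + 180 = 480 → 480 − 360 = 120°
120 − 30 = 90°
120 + 30 = 150°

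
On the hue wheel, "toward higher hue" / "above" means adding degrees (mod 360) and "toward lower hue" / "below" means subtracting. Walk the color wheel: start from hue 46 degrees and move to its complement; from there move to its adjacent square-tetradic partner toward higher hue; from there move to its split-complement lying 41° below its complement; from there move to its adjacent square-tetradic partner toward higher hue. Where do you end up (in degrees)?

46 + 180 = 226°   (complement)
226 + 90 = 316°   (square ↑)
316 + 139 = 455 → 455 − 360 = 95°   (split-comp 41° ↓)
95 + 90 = 185°   (square ↑)

185°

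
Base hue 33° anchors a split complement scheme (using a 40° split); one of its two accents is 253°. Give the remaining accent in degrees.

Split-complementary hues sit 40° either side of the complement.
Complement of the base 33°: 33 + 180 = 213°
The given accent 253° is 40° one side of 213°; the other accent sits 40° the other side: 213 − 40 = 173°

173°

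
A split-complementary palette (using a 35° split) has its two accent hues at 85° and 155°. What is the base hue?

The accents sit 35° either side of the complement, so the complement is their short-arc midpoint on the wheel.
Short-arc midpoint of 85° and 155°: 120°.
Base is 180° from the complement: 120 − 180 = -60 → -60 + 360 = 300°

300°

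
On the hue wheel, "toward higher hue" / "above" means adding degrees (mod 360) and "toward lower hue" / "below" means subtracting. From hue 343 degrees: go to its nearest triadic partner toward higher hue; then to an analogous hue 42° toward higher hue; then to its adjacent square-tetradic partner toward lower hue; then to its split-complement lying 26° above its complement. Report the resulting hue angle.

261°

+120° (triadic ↑): 343 + 120 = 463 → 463 − 360 = 103°
+42° (analog 42° ↑): 103 + 42 = 145°
−90° (square ↓): 145 − 90 = 55°
+206° (split-comp 26° ↑): 55 + 206 = 261°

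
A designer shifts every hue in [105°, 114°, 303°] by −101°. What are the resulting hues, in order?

105 − 101 = 4°
114 − 101 = 13°
303 − 101 = 202°

4°, 13°, 202°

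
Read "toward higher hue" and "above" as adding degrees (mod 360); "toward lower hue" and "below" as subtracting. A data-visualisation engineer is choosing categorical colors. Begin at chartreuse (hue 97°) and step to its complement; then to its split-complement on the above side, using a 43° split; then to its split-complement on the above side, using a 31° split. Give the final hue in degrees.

351°

complement +180°: 97 + 180 = 277°
split-comp 43° ↑ +223°: 277 + 223 = 500 → 500 − 360 = 140°
split-comp 31° ↑ +211°: 140 + 211 = 351°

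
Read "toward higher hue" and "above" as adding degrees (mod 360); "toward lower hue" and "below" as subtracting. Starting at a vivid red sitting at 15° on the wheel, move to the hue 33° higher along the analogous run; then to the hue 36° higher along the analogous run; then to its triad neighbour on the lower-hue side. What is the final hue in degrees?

324°

15 + 33 = 48°   (analog 33° ↑)
48 + 36 = 84°   (analog 36° ↑)
84 − 120 = -36 → -36 + 360 = 324°   (triadic ↓)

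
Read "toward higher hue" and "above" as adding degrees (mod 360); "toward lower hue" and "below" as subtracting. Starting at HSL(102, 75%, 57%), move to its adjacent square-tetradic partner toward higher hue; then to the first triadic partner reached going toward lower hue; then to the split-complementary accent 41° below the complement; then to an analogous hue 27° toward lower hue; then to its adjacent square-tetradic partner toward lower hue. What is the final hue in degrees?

94°

square ↑ +90°: 102 + 90 = 192°
triadic ↓ −120°: 192 − 120 = 72°
split-comp 41° ↓ +139°: 72 + 139 = 211°
analog 27° ↓ −27°: 211 − 27 = 184°
square ↓ −90°: 184 − 90 = 94°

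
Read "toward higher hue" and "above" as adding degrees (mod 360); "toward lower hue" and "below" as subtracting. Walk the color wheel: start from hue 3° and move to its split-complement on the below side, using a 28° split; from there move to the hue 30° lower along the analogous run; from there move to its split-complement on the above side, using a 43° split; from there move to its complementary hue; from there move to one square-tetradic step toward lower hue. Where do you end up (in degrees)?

3 + 152 = 155°   (split-comp 28° ↓)
155 − 30 = 125°   (analog 30° ↓)
125 + 223 = 348°   (split-comp 43° ↑)
348 + 180 = 528 → 528 − 360 = 168°   (complement)
168 − 90 = 78°   (square ↓)

78°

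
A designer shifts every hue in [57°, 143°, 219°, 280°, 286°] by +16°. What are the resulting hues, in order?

73°, 159°, 235°, 296°, 302°

57 + 16 = 73°
143 + 16 = 159°
219 + 16 = 235°
280 + 16 = 296°
286 + 16 = 302°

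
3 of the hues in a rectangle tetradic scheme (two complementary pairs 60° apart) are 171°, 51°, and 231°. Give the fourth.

A rectangular tetradic uses two complementary pairs 60° apart: offsets 0°, 60°, 180°, 240°.
Among {51°, 171°, 231°}, 231° and 51° are a 180° pair.
The remaining hue 171° needs its own complement: 171 + 180 = 351°

351°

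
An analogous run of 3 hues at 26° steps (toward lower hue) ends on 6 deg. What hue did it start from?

2 steps of 26° (toward lower hue) give a net shift of −52°.
Start = end − shift: 6 + 52 = 58°

58°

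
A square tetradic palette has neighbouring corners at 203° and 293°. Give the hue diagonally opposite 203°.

A square tetradic scheme places four hues 90° apart; opposite corners are 180° apart.
203 + 180 = 383 → 383 − 360 = 23°

23°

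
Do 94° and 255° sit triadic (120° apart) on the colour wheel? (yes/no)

no

Angular distance: |94 − 255| = 161 = 161°.
Triadic (120° apart) requires 120°.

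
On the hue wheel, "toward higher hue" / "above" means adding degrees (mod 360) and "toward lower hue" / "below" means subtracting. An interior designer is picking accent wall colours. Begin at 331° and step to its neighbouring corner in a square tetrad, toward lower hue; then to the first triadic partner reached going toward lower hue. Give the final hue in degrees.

121°

331 − 90 = 241°   (square ↓)
241 − 120 = 121°   (triadic ↓)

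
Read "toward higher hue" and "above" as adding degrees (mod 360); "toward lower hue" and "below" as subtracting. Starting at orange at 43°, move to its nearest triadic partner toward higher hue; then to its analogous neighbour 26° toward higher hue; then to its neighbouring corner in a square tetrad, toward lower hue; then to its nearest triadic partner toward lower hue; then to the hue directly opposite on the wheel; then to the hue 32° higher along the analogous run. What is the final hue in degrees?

triadic ↑ +120°: 43 + 120 = 163°
analog 26° ↑ +26°: 163 + 26 = 189°
square ↓ −90°: 189 − 90 = 99°
triadic ↓ −120°: 99 − 120 = -21 → -21 + 360 = 339°
complement +180°: 339 + 180 = 519 → 519 − 360 = 159°
analog 32° ↑ +32°: 159 + 32 = 191°

191°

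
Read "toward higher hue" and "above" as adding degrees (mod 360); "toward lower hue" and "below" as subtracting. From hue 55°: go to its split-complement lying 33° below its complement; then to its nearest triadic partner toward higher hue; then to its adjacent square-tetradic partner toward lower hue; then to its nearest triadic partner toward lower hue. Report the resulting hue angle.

112°

55 + 147 = 202°   (split-comp 33° ↓)
202 + 120 = 322°   (triadic ↑)
322 − 90 = 232°   (square ↓)
232 − 120 = 112°   (triadic ↓)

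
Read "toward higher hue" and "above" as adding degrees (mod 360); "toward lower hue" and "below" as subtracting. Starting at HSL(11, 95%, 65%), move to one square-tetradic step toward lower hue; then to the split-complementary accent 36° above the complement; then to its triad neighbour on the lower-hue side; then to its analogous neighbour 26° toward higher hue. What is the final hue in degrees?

11 − 90 = -79 → -79 + 360 = 281°   (square ↓)
281 + 216 = 497 → 497 − 360 = 137°   (split-comp 36° ↑)
137 − 120 = 17°   (triadic ↓)
17 + 26 = 43°   (analog 26° ↑)

43°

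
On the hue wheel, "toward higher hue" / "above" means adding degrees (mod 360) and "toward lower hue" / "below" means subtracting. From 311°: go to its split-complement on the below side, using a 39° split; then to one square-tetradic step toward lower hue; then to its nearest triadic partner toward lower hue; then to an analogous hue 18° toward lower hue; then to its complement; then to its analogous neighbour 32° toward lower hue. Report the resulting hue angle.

+141° (split-comp 39° ↓): 311 + 141 = 452 → 452 − 360 = 92°
−90° (square ↓): 92 − 90 = 2°
−120° (triadic ↓): 2 − 120 = -118 → -118 + 360 = 242°
−18° (analog 18° ↓): 242 − 18 = 224°
+180° (complement): 224 + 180 = 404 → 404 − 360 = 44°
−32° (analog 32° ↓): 44 − 32 = 12°

12°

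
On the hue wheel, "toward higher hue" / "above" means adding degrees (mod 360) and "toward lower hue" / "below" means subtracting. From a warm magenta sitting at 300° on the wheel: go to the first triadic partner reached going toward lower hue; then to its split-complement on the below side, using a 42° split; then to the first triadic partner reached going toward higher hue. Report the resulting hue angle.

78°

triadic ↓ −120°: 300 − 120 = 180°
split-comp 42° ↓ +138°: 180 + 138 = 318°
triadic ↑ +120°: 318 + 120 = 438 → 438 − 360 = 78°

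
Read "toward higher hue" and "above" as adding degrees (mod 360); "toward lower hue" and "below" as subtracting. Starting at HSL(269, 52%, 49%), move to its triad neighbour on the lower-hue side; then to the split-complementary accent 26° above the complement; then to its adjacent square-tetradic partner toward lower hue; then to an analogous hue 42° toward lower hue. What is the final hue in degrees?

triadic ↓ −120°: 269 − 120 = 149°
split-comp 26° ↑ +206°: 149 + 206 = 355°
square ↓ −90°: 355 − 90 = 265°
analog 42° ↓ −42°: 265 − 42 = 223°

223°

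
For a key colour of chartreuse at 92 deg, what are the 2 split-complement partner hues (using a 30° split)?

242° and 302°

Split-complementary hues sit 30° either side of the complement.
Complement of 92 deg: 92 + 180 = 272°
272 − 30 = 242°
272 + 30 = 302°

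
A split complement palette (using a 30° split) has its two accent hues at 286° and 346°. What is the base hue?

136°

The accents sit 30° either side of the complement, so the complement is their short-arc midpoint on the wheel.
Short-arc midpoint of 286° and 346°: 316°.
Base is 180° from the complement: 316 − 180 = 136°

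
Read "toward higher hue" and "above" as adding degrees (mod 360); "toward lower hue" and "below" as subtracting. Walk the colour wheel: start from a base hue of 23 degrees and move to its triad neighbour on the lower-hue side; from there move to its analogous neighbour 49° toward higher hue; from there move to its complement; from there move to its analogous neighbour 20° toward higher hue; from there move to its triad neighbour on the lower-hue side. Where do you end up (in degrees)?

23 − 120 = -97 → -97 + 360 = 263°   (triadic ↓)
263 + 49 = 312°   (analog 49° ↑)
312 + 180 = 492 → 492 − 360 = 132°   (complement)
132 + 20 = 152°   (analog 20° ↑)
152 − 120 = 32°   (triadic ↓)

32°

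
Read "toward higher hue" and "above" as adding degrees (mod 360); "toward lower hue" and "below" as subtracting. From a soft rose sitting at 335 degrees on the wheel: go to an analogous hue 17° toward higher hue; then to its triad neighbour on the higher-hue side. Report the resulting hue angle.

112°

+17° (analog 17° ↑): 335 + 17 = 352°
+120° (triadic ↑): 352 + 120 = 472 → 472 − 360 = 112°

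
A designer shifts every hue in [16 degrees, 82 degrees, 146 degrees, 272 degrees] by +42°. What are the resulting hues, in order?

16 + 42 = 58°
82 + 42 = 124°
146 + 42 = 188°
272 + 42 = 314°

58°, 124°, 188°, 314°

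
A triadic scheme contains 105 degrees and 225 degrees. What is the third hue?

345°

A triad spaces three hues 120° apart.
The full set is {105°, 225°, 345°}.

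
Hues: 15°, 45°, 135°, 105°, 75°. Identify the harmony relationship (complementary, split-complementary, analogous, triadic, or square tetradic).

Sort the hues: 15°, 45°, 75°, 105°, 135°.
Successive gaps around the wheel: 30°, 30°, 30°, 30°, 240°.
A run of hues at equal small steps (30°) with one large closing gap is an analogous group.

analogous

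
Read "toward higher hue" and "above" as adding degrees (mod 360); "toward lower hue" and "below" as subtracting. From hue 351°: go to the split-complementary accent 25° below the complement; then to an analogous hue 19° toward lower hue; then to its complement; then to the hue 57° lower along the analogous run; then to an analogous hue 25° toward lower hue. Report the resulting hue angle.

split-comp 25° ↓ +155°: 351 + 155 = 506 → 506 − 360 = 146°
analog 19° ↓ −19°: 146 − 19 = 127°
complement +180°: 127 + 180 = 307°
analog 57° ↓ −57°: 307 − 57 = 250°
analog 25° ↓ −25°: 250 − 25 = 225°

225°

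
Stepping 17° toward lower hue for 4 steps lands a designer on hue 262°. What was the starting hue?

4 steps of 17° (toward lower hue) give a net shift of −68°.
Start = end − shift: 262 + 68 = 330°

330°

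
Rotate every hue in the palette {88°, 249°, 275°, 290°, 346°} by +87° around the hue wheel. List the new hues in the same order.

88 + 87 = 175°
249 + 87 = 336°
275 + 87 = 362 → 362 − 360 = 2°
290 + 87 = 377 → 377 − 360 = 17°
346 + 87 = 433 → 433 − 360 = 73°

175°, 336°, 2°, 17°, 73°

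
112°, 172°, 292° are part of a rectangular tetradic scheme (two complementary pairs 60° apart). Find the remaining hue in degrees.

352°

A rectangular tetradic uses two complementary pairs 60° apart: offsets 0°, 60°, 180°, 240°.
Among {112°, 172°, 292°}, 112° and 292° are a 180° pair.
The remaining hue 172° needs its own complement: 172 + 180 = 352°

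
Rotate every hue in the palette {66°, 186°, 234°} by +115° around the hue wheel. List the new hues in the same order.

66 + 115 = 181°
186 + 115 = 301°
234 + 115 = 349°

181°, 301°, 349°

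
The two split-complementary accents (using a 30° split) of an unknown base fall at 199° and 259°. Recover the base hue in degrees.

49°

The accents sit 30° either side of the complement, so the complement is their short-arc midpoint on the wheel.
Short-arc midpoint of 199° and 259°: 229°.
Base is 180° from the complement: 229 − 180 = 49°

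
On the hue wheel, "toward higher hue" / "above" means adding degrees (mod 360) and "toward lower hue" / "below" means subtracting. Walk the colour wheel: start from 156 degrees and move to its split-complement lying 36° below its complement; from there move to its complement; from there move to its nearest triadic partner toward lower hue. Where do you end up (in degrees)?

0°

156 + 144 = 300°   (split-comp 36° ↓)
300 + 180 = 480 → 480 − 360 = 120°   (complement)
120 − 120 = 0°   (triadic ↓)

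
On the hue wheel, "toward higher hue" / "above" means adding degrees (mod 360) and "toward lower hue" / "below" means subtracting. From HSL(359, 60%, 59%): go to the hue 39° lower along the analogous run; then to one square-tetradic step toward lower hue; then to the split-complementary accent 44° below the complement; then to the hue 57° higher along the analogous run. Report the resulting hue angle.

63°

analog 39° ↓ −39°: 359 − 39 = 320°
square ↓ −90°: 320 − 90 = 230°
split-comp 44° ↓ +136°: 230 + 136 = 366 → 366 − 360 = 6°
analog 57° ↑ +57°: 6 + 57 = 63°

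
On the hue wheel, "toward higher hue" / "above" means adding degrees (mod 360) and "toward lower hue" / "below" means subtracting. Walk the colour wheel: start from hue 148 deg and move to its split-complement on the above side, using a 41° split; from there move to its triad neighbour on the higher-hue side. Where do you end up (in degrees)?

129°

split-comp 41° ↑ +221°: 148 + 221 = 369 → 369 − 360 = 9°
triadic ↑ +120°: 9 + 120 = 129°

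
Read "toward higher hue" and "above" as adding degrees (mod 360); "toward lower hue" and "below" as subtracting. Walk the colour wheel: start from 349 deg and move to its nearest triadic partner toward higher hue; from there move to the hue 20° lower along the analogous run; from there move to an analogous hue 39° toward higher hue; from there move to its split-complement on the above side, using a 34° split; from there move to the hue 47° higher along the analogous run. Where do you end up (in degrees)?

triadic ↑ +120°: 349 + 120 = 469 → 469 − 360 = 109°
analog 20° ↓ −20°: 109 − 20 = 89°
analog 39° ↑ +39°: 89 + 39 = 128°
split-comp 34° ↑ +214°: 128 + 214 = 342°
analog 47° ↑ +47°: 342 + 47 = 389 → 389 − 360 = 29°

29°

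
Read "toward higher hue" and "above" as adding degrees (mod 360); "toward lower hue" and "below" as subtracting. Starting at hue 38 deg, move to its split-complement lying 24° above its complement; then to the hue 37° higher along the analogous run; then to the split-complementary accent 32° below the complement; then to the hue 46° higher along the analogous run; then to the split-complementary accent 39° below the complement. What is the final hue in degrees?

split-comp 24° ↑ +204°: 38 + 204 = 242°
analog 37° ↑ +37°: 242 + 37 = 279°
split-comp 32° ↓ +148°: 279 + 148 = 427 → 427 − 360 = 67°
analog 46° ↑ +46°: 67 + 46 = 113°
split-comp 39° ↓ +141°: 113 + 141 = 254°

254°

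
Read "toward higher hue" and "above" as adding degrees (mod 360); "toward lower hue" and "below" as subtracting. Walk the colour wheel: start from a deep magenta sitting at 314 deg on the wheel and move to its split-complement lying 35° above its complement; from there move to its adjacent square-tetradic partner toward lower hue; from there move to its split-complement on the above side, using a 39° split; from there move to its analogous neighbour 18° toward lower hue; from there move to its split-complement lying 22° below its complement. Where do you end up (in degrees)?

+215° (split-comp 35° ↑): 314 + 215 = 529 → 529 − 360 = 169°
−90° (square ↓): 169 − 90 = 79°
+219° (split-comp 39° ↑): 79 + 219 = 298°
−18° (analog 18° ↓): 298 − 18 = 280°
+158° (split-comp 22° ↓): 280 + 158 = 438 → 438 − 360 = 78°

78°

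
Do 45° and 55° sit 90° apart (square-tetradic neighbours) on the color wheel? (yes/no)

no

Angular distance: |45 − 55| = 10 = 10°.
90° apart (square-tetradic neighbours) requires 90°.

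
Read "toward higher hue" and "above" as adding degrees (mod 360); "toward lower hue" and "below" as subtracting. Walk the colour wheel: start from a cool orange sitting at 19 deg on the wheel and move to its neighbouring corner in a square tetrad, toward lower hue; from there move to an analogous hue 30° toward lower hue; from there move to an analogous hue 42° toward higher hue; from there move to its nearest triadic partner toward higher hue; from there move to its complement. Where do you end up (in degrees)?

19 − 90 = -71 → -71 + 360 = 289°   (square ↓)
289 − 30 = 259°   (analog 30° ↓)
259 + 42 = 301°   (analog 42° ↑)
301 + 120 = 421 → 421 − 360 = 61°   (triadic ↑)
61 + 180 = 241°   (complement)

241°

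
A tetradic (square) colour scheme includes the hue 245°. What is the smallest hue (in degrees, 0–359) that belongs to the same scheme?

A square tetradic scheme places four hues every 90°.
The full set through 245° is {65°, 155°, 245°, 335°}.

65°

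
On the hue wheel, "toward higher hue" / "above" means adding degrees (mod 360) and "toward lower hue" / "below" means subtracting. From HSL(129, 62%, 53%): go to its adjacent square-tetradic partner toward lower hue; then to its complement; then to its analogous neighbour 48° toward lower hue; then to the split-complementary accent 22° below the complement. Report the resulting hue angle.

square ↓ −90°: 129 − 90 = 39°
complement +180°: 39 + 180 = 219°
analog 48° ↓ −48°: 219 − 48 = 171°
split-comp 22° ↓ +158°: 171 + 158 = 329°

329°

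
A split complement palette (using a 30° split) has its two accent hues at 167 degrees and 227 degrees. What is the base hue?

The accents sit 30° either side of the complement, so the complement is their short-arc midpoint on the wheel.
Short-arc midpoint of 167° and 227°: 197°.
Base is 180° from the complement: 197 − 180 = 17°

17°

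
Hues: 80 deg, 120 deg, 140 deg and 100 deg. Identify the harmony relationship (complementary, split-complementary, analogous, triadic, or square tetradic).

Sort the hues: 80°, 100°, 120°, 140°.
Successive gaps around the wheel: 20°, 20°, 20°, 300°.
A run of hues at equal small steps (20°) with one large closing gap is an analogous group.

analogous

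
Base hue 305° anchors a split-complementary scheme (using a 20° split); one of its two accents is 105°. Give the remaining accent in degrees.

145°

Split-complementary hues sit 20° either side of the complement.
Complement of the base 305°: 305 + 180 = 485 → 485 − 360 = 125°
The given accent 105° is 20° one side of 125°; the other accent sits 20° the other side: 125 + 20 = 145°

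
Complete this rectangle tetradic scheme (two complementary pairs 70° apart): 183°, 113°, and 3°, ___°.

A rectangular tetradic uses two complementary pairs 70° apart: offsets 0°, 70°, 180°, 250°.
Among {3°, 113°, 183°}, 3° and 183° are a 180° pair.
The remaining hue 113° needs its own complement: 113 + 180 = 293°

293°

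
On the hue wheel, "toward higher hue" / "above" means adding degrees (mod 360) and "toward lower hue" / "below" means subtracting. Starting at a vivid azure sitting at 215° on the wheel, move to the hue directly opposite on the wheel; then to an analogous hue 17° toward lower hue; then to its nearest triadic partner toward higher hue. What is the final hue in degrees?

215 + 180 = 395 → 395 − 360 = 35°   (complement)
35 − 17 = 18°   (analog 17° ↓)
18 + 120 = 138°   (triadic ↑)

138°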